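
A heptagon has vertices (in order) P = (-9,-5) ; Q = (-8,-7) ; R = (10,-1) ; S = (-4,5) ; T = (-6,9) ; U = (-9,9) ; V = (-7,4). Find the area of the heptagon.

Apply the shoelace (surveyor's) formula: 2A = Σ (x_i·y_{i+1} − x_{i+1}·y_i), indices taken mod 7.
Σ = (23) + (78) + (46) + (-6) + (27) + (27) + (71) = 266
Area = |Σ|/2 = 133.

133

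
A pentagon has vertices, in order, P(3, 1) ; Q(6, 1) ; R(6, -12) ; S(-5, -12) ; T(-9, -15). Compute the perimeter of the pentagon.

52

|PQ| = √((3)² + (0)²) = √9 = 3
|QR| = √((0)² + (-13)²) = √169 = 13
|RS| = √((-11)² + (0)²) = √121 = 11
|ST| = √((-4)² + (-3)²) = √25 = 5
|TP| = √((12)² + (16)²) = √400 = 20
Perimeter = 3 + 13 + 11 + 5 + 20 = 52.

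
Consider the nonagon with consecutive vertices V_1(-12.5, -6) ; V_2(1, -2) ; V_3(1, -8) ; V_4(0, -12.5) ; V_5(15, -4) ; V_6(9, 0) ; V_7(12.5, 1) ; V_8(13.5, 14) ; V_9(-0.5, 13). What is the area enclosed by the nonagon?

377.25

Apply the shoelace (surveyor's) formula: 2A = Σ (x_i·y_{i+1} − x_{i+1}·y_i), indices taken mod 9.
Σ = (31) + (-6) + (-12.5) + (187.5) + (36) + (9) + (161.5) + (182.5) + (165.5) = 754.5
Area = |Σ|/2 = 377.25.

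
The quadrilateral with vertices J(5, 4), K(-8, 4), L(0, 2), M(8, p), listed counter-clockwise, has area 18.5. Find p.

3

The doubled signed area Σ (x_i y_{i+1} − x_{i+1} y_i) is linear in p.
With p=0 it equals 52; the coefficient of p is -5 (from the two edges through M).
So -5·p + 52 = 2·18.5 = 37 ⇒ p = 3.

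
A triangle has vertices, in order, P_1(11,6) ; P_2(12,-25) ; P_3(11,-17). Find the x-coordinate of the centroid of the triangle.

Apply the shoelace (surveyor's) formula. First the cross-terms c_i = x_i·y_{i+1} − x_{i+1}·y_i:
  -347, 71, 253  ⇒  2A = -23, A = -11.5.
Then Σ (x_i + x_{i+1})·c_i = -782, so x̄ = -782 / (6·(-11.5)) = 34/3.

34/3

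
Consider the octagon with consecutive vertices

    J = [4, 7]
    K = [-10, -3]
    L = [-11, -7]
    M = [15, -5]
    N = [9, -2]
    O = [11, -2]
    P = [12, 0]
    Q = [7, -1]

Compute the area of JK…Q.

Apply the surveyor's formula: 2A = Σ (x_i·y_{i+1} − x_{i+1}·y_i), indices taken mod 8.
Σ = (58) + (37) + (160) + (15) + (4) + (24) + (-12) + (53) = 339
Area = |Σ|/2 = 169.5.

169.5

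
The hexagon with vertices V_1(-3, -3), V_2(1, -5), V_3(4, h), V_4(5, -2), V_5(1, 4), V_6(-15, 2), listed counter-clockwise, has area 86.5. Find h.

The doubled signed area Σ (x_i y_{i+1} − x_{i+1} y_i) is linear in h.
With h=0 it equals 165; the coefficient of h is -4 (from the two edges through V_3).
So -4·h + 165 = 2·86.5 = 173 ⇒ h = -2.

-2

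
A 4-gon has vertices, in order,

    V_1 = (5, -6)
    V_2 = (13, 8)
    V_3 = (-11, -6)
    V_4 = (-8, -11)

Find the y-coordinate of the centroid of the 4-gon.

-3

Apply Gauss's area formula. First the cross-terms c_i = x_i·y_{i+1} − x_{i+1}·y_i:
  118, 10, 73, 103  ⇒  2A = 304, A = 152.
Then Σ (y_i + y_{i+1})·c_i = -2736, so ȳ = -2736 / (6·152) = -3.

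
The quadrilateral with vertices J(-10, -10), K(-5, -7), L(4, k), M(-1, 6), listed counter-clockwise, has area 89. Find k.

-9

The doubled signed area Σ (x_i y_{i+1} − x_{i+1} y_i) is linear in k.
With k=0 it equals 142; the coefficient of k is -4 (from the two edges through L).
So -4·k + 142 = 2·89 = 178 ⇒ k = -9.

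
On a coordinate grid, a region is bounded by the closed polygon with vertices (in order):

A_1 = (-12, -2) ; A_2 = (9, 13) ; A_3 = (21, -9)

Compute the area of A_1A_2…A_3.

A_1→A_2: (-12)(13) − (9)(-2) = -138
A_2→A_3: (9)(-9) − (21)(13) = -354
A_3→A_1: (21)(-2) − (-12)(-9) = -150
Σ = -642
Area = |Σ|/2 = 321.

321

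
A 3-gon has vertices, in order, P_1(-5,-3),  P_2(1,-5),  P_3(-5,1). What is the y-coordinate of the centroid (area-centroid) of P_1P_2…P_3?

Apply the shoelace (surveyor's) formula. First the cross-terms c_i = x_i·y_{i+1} − x_{i+1}·y_i:
  28, -24, 20  ⇒  2A = 24, A = 12.
Then Σ (y_i + y_{i+1})·c_i = -168, so ȳ = -168 / (6·12) = -7/3.

-7/3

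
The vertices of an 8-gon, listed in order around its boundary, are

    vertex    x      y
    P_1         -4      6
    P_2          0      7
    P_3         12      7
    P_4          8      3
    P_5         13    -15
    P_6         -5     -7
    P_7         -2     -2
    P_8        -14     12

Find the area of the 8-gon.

Apply the surveyor's formula: 2A = Σ (x_i·y_{i+1} − x_{i+1}·y_i), indices taken mod 8.
Σ = (-28) + (-84) + (-20) + (-159) + (-166) + (-4) + (-52) + (-36) = -549
Area = |Σ|/2 = 274.5.

274.5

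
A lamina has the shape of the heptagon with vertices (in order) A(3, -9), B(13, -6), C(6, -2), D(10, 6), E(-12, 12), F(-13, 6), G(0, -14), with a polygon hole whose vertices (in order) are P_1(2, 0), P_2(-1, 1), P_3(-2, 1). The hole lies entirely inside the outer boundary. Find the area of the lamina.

332

Outer boundary:
Σ = (99) + (10) + (56) + (192) + (84) + (182) + (42) = 665
Area = |Σ|/2 = 332.5.
Hole:
Cross-terms: 2, 1, -2  ⇒  Σ = 1
Area = |Σ|/2 = 0.5.
Net area = 332.5 − 0.5 = 332.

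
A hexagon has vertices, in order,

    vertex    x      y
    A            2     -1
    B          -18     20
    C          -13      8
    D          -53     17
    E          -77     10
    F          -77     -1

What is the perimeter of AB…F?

|AB| = √((-20)² + (21)²) = √841 = 29
|BC| = √((5)² + (-12)²) = √169 = 13
|CD| = √((-40)² + (9)²) = √1681 = 41
|DE| = √((-24)² + (-7)²) = √625 = 25
|EF| = √((0)² + (-11)²) = √121 = 11
|FA| = √((79)² + (0)²) = √6241 = 79
Perimeter = 29 + 13 + 41 + 25 + 11 + 79 = 198.

198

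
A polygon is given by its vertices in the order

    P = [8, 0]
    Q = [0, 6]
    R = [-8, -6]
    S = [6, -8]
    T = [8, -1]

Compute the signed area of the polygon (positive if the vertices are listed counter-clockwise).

Apply the shoelace (surveyor's) formula: 2A = Σ (x_i·y_{i+1} − x_{i+1}·y_i), indices taken mod 5.
P→Q: (8)(6) − (0)(0) = 48
Q→R: (0)(-6) − (-8)(6) = 48
R→S: (-8)(-8) − (6)(-6) = 100
S→T: (6)(-1) − (8)(-8) = 58
T→P: (8)(0) − (8)(-1) = 8
Σ = 262
Signed area = Σ/2 = 131 (positive ⇒ counter-clockwise traversal).

131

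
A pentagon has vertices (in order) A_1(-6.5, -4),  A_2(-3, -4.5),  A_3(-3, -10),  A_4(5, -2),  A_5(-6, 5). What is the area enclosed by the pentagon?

Apply Gauss's area formula: 2A = Σ (x_i·y_{i+1} − x_{i+1}·y_i), indices taken mod 5.
Σ = (17.25) + (16.5) + (56) + (13) + (56.5) = 159.25
Area = |Σ|/2 = 79.625.

79.625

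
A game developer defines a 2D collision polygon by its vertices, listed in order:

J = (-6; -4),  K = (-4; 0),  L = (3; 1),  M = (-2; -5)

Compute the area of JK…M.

Apply the surveyor's formula: 2A = Σ (x_i·y_{i+1} − x_{i+1}·y_i), indices taken mod 4.
J→K: (-6)(0) − (-4)(-4) = -16
K→L: (-4)(1) − (3)(0) = -4
L→M: (3)(-5) − (-2)(1) = -13
M→J: (-2)(-4) − (-6)(-5) = -22
Σ = -55
Area = |Σ|/2 = 27.5.

27.5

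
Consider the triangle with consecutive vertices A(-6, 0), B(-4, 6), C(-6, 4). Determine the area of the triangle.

4

Apply the shoelace (surveyor's) formula: 2A = Σ (x_i·y_{i+1} − x_{i+1}·y_i), indices taken mod 3.
Cross-terms: -36, 20, 24  ⇒  Σ = 8
Area = |Σ|/2 = 4.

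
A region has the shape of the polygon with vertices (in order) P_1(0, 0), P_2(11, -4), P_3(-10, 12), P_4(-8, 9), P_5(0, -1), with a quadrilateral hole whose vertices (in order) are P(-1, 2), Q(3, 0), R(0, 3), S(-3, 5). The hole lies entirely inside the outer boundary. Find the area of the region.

Outer boundary:
Apply the shoelace (surveyor's) formula: 2A = Σ (x_i·y_{i+1} − x_{i+1}·y_i), indices taken mod 5.
Cross-terms: 0, 92, 6, 8, 0  ⇒  Σ = 106
Area = |Σ|/2 = 53.
Hole:
Apply the surveyor's formula: 2A = Σ (x_i·y_{i+1} − x_{i+1}·y_i), indices taken mod 4.
Σ = (-6) + (9) + (9) + (-1) = 11
Area = |Σ|/2 = 5.5.
Net area = 53 − 5.5 = 47.5.

47.5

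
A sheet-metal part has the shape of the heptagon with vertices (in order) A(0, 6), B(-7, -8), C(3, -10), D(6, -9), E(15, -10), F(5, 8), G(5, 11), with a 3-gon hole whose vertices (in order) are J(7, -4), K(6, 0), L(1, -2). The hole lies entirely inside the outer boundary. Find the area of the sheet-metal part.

218.5

Outer boundary:
Apply the surveyor's formula: 2A = Σ (x_i·y_{i+1} − x_{i+1}·y_i), indices taken mod 7.
Cross-terms: 42, 94, 33, 75, 170, 15, 30  ⇒  Σ = 459
Area = |Σ|/2 = 229.5.
Hole:
Apply the shoelace formula: 2A = Σ (x_i·y_{i+1} − x_{i+1}·y_i), indices taken mod 3.
J→K: (7)(0) − (6)(-4) = 24
K→L: (6)(-2) − (1)(0) = -12
L→J: (1)(-4) − (7)(-2) = 10
Σ = 22
Area = |Σ|/2 = 11.
Net area = 229.5 − 11 = 218.5.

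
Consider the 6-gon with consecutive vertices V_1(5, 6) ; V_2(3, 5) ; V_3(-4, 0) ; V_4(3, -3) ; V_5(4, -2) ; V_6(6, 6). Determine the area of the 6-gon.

43.5

Apply the shoelace (surveyor's) formula: 2A = Σ (x_i·y_{i+1} − x_{i+1}·y_i), indices taken mod 6.
Cross-terms: 7, 20, 12, 6, 36, 6  ⇒  Σ = 87
Area = |Σ|/2 = 43.5.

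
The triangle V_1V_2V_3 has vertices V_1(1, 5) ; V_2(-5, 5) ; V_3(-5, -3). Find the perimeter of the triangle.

|V_1V_2| = √((-6)² + (0)²) = √36 = 6
|V_2V_3| = √((0)² + (-8)²) = √64 = 8
|V_3V_1| = √((6)² + (8)²) = √100 = 10
Perimeter = 6 + 8 + 10 = 24.

24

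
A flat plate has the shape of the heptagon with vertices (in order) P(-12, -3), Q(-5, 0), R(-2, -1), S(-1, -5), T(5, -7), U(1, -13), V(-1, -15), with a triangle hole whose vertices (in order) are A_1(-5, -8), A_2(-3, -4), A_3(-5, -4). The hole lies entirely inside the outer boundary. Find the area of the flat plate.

112

Outer boundary:
P→Q: (-12)(0) − (-5)(-3) = -15
Q→R: (-5)(-1) − (-2)(0) = 5
R→S: (-2)(-5) − (-1)(-1) = 9
S→T: (-1)(-7) − (5)(-5) = 32
T→U: (5)(-13) − (1)(-7) = -58
U→V: (1)(-15) − (-1)(-13) = -28
V→P: (-1)(-3) − (-12)(-15) = -177
Σ = -232
Area = |Σ|/2 = 116.
Hole:
Σ = (-4) + (-8) + (20) = 8
Area = |Σ|/2 = 4.
Net area = 116 − 4 = 112.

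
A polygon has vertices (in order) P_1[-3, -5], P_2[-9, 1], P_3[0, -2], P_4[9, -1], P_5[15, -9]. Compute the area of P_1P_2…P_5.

90

Apply Gauss's area formula: 2A = Σ (x_i·y_{i+1} − x_{i+1}·y_i), indices taken mod 5.
Cross-terms: -48, 18, 18, -66, -102  ⇒  Σ = -180
Area = |Σ|/2 = 90.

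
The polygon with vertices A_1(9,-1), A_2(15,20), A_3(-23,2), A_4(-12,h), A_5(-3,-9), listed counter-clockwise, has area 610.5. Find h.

The doubled signed area Σ (x_i y_{i+1} − x_{i+1} y_i) is linear in h.
With h=0 it equals 901; the coefficient of h is -20 (from the two edges through A_4).
So -20·h + 901 = 2·610.5 = 1221 ⇒ h = -16.

-16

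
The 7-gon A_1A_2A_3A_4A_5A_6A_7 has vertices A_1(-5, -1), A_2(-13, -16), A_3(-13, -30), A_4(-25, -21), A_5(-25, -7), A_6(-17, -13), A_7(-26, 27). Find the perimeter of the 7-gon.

146

|A_1A_2| = √((-8)² + (-15)²) = √289 = 17
|A_2A_3| = √((0)² + (-14)²) = √196 = 14
|A_3A_4| = √((-12)² + (9)²) = √225 = 15
|A_4A_5| = √((0)² + (14)²) = √196 = 14
|A_5A_6| = √((8)² + (-6)²) = √100 = 10
|A_6A_7| = √((-9)² + (40)²) = √1681 = 41
|A_7A_1| = √((21)² + (-28)²) = √1225 = 35
Perimeter = 17 + 14 + 15 + 14 + 10 + 41 + 35 = 146.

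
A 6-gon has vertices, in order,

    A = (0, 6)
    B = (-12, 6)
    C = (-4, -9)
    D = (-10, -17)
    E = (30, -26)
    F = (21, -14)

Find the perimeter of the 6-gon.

|AB| = √((-12)² + (0)²) = √144 = 12
|BC| = √((8)² + (-15)²) = √289 = 17
|CD| = √((-6)² + (-8)²) = √100 = 10
|DE| = √((40)² + (-9)²) = √1681 = 41
|EF| = √((-9)² + (12)²) = √225 = 15
|FA| = √((-21)² + (20)²) = √841 = 29
Perimeter = 12 + 17 + 10 + 41 + 15 + 29 = 124.

124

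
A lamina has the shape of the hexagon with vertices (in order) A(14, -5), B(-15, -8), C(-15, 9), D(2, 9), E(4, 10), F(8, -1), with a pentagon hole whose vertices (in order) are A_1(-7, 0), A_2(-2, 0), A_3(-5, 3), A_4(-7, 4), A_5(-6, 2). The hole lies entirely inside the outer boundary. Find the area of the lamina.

351

Outer boundary:
A→B: (14)(-8) − (-15)(-5) = -187
B→C: (-15)(9) − (-15)(-8) = -255
C→D: (-15)(9) − (2)(9) = -153
D→E: (2)(10) − (4)(9) = -16
E→F: (4)(-1) − (8)(10) = -84
F→A: (8)(-5) − (14)(-1) = -26
Σ = -721
Area = |Σ|/2 = 360.5.
Hole:
Apply the shoelace (surveyor's) formula: 2A = Σ (x_i·y_{i+1} − x_{i+1}·y_i), indices taken mod 5.
Σ = (0) + (-6) + (1) + (10) + (14) = 19
Area = |Σ|/2 = 9.5.
Net area = 360.5 − 9.5 = 351.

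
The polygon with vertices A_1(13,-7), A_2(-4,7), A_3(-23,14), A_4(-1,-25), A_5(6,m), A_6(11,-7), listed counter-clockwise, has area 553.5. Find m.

-19

Write out the shoelace sum; only the two edges meeting at A_5 involve m:
2·Area = [((-1)·m − 6·(-25)) + (6·(-7) − 11·m)] + 771
       = -12·m + 879 = 1107
⇒ m = -19.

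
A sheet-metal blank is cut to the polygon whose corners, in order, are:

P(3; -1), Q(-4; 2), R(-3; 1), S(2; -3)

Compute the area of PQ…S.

P→Q: (3)(2) − (-4)(-1) = 2
Q→R: (-4)(1) − (-3)(2) = 2
R→S: (-3)(-3) − (2)(1) = 7
S→P: (2)(-1) − (3)(-3) = 7
Σ = 18
Area = |Σ|/2 = 9.

9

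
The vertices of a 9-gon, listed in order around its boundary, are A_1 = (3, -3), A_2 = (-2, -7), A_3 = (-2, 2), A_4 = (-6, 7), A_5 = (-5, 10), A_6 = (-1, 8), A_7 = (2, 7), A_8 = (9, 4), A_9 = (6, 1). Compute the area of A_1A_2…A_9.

108

Σ = (-27) + (-18) + (-2) + (-25) + (-30) + (-23) + (-55) + (-15) + (-21) = -216
Area = |Σ|/2 = 108.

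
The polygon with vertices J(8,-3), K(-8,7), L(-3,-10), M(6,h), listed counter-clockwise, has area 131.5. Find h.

-8

Write out the shoelace sum; only the two edges meeting at M involve h:
2·Area = [((-3)·h − 6·(-10)) + (6·(-3) − 8·h)] + 133
       = -11·h + 175 = 263
⇒ h = -8.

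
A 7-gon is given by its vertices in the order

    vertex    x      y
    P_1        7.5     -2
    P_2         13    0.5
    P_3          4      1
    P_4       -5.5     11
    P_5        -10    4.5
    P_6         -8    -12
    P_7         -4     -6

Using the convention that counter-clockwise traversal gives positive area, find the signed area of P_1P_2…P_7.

Apply the surveyor's formula: 2A = Σ (x_i·y_{i+1} − x_{i+1}·y_i), indices taken mod 7.
Cross-terms: 29.75, 11, 49.5, 85.25, 156, 0, 53  ⇒  Σ = 384.5
Signed area = Σ/2 = 192.25 (positive ⇒ counter-clockwise traversal).

192.25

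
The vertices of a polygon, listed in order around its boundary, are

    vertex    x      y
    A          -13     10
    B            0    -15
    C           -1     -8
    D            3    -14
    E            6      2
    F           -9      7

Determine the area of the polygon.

Apply Gauss's area formula: 2A = Σ (x_i·y_{i+1} − x_{i+1}·y_i), indices taken mod 6.
A→B: (-13)(-15) − (0)(10) = 195
B→C: (0)(-8) − (-1)(-15) = -15
C→D: (-1)(-14) − (3)(-8) = 38
D→E: (3)(2) − (6)(-14) = 90
E→F: (6)(7) − (-9)(2) = 60
F→A: (-9)(10) − (-13)(7) = 1
Σ = 369
Area = |Σ|/2 = 184.5.

184.5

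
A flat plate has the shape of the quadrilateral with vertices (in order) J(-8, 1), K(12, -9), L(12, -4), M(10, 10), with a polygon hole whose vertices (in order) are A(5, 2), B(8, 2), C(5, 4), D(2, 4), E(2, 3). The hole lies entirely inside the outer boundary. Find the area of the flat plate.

Outer boundary:
Apply the shoelace formula: 2A = Σ (x_i·y_{i+1} − x_{i+1}·y_i), indices taken mod 4.
Cross-terms: 60, 60, 160, 90  ⇒  Σ = 370
Area = |Σ|/2 = 185.
Hole:
Apply the surveyor's formula: 2A = Σ (x_i·y_{i+1} − x_{i+1}·y_i), indices taken mod 5.
A→B: (5)(2) − (8)(2) = -6
B→C: (8)(4) − (5)(2) = 22
C→D: (5)(4) − (2)(4) = 12
D→E: (2)(3) − (2)(4) = -2
E→A: (2)(2) − (5)(3) = -11
Σ = 15
Area = |Σ|/2 = 7.5.
Net area = 185 − 7.5 = 177.5.

177.5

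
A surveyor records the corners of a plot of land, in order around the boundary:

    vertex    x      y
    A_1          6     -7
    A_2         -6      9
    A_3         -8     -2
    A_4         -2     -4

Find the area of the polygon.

Apply the shoelace formula: 2A = Σ (x_i·y_{i+1} − x_{i+1}·y_i), indices taken mod 4.
Σ = (12) + (84) + (28) + (38) = 162
Area = |Σ|/2 = 81.

81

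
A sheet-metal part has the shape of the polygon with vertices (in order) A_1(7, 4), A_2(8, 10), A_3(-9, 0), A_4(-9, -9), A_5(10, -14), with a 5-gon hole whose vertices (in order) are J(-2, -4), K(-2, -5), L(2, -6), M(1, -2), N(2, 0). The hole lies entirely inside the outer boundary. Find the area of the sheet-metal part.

Outer boundary:
Σ = (38) + (90) + (81) + (216) + (138) = 563
Area = |Σ|/2 = 281.5.
Hole:
Σ = (2) + (22) + (2) + (4) + (-8) = 22
Area = |Σ|/2 = 11.
Net area = 281.5 − 11 = 270.5.

270.5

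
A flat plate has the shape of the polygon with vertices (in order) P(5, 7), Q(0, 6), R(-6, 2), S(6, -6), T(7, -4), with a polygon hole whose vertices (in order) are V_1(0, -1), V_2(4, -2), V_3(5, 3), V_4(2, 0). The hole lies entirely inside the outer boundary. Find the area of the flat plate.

79.5

Outer boundary:
Apply the shoelace formula: 2A = Σ (x_i·y_{i+1} − x_{i+1}·y_i), indices taken mod 5.
Cross-terms: 30, 36, 24, 18, 69  ⇒  Σ = 177
Area = |Σ|/2 = 88.5.
Hole:
Cross-terms: 4, 22, -6, -2  ⇒  Σ = 18
Area = |Σ|/2 = 9.
Net area = 88.5 − 9 = 79.5.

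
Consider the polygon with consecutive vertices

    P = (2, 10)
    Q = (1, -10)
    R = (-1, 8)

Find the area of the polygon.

29

Σ = (-30) + (-2) + (-26) = -58
Area = |Σ|/2 = 29.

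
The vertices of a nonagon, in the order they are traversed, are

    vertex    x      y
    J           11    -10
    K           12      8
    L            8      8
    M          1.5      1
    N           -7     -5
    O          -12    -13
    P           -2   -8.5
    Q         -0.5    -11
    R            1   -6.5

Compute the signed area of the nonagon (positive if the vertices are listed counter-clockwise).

218

Apply the shoelace formula: 2A = Σ (x_i·y_{i+1} − x_{i+1}·y_i), indices taken mod 9.
Σ = (208) + (32) + (-4) + (-0.5) + (31) + (76) + (17.75) + (14.25) + (61.5) = 436
Signed area = Σ/2 = 218 (positive ⇒ counter-clockwise traversal).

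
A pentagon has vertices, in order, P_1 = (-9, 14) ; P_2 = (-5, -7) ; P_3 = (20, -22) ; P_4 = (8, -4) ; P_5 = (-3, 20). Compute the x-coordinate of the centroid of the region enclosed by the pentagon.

244/153

Apply the shoelace formula. First the cross-terms c_i = x_i·y_{i+1} − x_{i+1}·y_i:
  133, 250, 96, 148, 138  ⇒  2A = 765, A = 382.5.
Then Σ (x_i + x_{i+1})·c_i = 3660, so x̄ = 3660 / (6·382.5) = 244/153.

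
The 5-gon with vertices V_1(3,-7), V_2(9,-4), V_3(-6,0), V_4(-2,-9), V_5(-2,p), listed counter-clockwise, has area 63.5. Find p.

Write out the shoelace sum; only the two edges meeting at V_5 involve p:
2·Area = [((-2)·p − (-2)·(-9)) + ((-2)·(-7) − 3·p)] + 81
       = -5·p + 77 = 127
⇒ p = -10.

-10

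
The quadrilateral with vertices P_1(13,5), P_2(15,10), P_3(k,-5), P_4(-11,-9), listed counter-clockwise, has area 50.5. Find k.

-6

The doubled signed area Σ (x_i y_{i+1} − x_{i+1} y_i) is linear in k.
With k=0 it equals -13; the coefficient of k is -19 (from the two edges through P_3).
So -19·k + -13 = 2·50.5 = 101 ⇒ k = -6.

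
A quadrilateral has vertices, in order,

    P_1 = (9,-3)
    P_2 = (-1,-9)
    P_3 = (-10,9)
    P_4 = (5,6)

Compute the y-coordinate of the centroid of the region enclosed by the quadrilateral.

86/119

Apply the surveyor's formula. First the cross-terms c_i = x_i·y_{i+1} − x_{i+1}·y_i:
  -84, -99, -105, -69  ⇒  2A = -357, A = -178.5.
Then Σ (y_i + y_{i+1})·c_i = -774, so ȳ = -774 / (6·(-178.5)) = 86/119.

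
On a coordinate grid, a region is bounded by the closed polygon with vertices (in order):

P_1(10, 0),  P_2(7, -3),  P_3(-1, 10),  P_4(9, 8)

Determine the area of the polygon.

70.5

Apply Gauss's area formula: 2A = Σ (x_i·y_{i+1} − x_{i+1}·y_i), indices taken mod 4.
Cross-terms: -30, 67, -98, -80  ⇒  Σ = -141
Area = |Σ|/2 = 70.5.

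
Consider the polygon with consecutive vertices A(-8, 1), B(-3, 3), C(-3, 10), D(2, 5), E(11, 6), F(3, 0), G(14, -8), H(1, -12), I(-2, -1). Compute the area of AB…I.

A→B: (-8)(3) − (-3)(1) = -21
B→C: (-3)(10) − (-3)(3) = -21
C→D: (-3)(5) − (2)(10) = -35
D→E: (2)(6) − (11)(5) = -43
E→F: (11)(0) − (3)(6) = -18
F→G: (3)(-8) − (14)(0) = -24
G→H: (14)(-12) − (1)(-8) = -160
H→I: (1)(-1) − (-2)(-12) = -25
I→A: (-2)(1) − (-8)(-1) = -10
Σ = -357
Area = |Σ|/2 = 178.5.

178.5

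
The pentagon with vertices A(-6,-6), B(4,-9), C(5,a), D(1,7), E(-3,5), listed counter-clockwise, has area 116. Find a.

The doubled signed area Σ (x_i y_{i+1} − x_{i+1} y_i) is linear in a.
With a=0 it equals 232; the coefficient of a is 3 (from the two edges through C).
So 3·a + 232 = 2·116 = 232 ⇒ a = 0.

0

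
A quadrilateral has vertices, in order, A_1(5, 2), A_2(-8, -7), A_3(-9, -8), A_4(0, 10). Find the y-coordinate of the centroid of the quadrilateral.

350/237

Apply Gauss's area formula. First the cross-terms c_i = x_i·y_{i+1} − x_{i+1}·y_i:
  -19, 1, -90, -50  ⇒  2A = -158, A = -79.
Then Σ (y_i + y_{i+1})·c_i = -700, so ȳ = -700 / (6·(-79)) = 350/237.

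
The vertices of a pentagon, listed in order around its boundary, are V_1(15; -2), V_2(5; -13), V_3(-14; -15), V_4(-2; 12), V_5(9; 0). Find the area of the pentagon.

383

Apply the shoelace formula: 2A = Σ (x_i·y_{i+1} − x_{i+1}·y_i), indices taken mod 5.
Cross-terms: -185, -257, -198, -108, -18  ⇒  Σ = -766
Area = |Σ|/2 = 383.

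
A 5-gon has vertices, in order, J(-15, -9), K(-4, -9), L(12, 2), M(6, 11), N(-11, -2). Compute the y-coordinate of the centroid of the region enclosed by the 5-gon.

Apply Gauss's area formula. First the cross-terms c_i = x_i·y_{i+1} − x_{i+1}·y_i:
  99, 100, 120, 109, 69  ⇒  2A = 497, A = 248.5.
Then Σ (y_i + y_{i+1})·c_i = -700, so ȳ = -700 / (6·248.5) = -100/213.

-100/213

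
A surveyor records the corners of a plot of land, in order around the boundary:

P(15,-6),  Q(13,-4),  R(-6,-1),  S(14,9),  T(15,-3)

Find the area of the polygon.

P→Q: (15)(-4) − (13)(-6) = 18
Q→R: (13)(-1) − (-6)(-4) = -37
R→S: (-6)(9) − (14)(-1) = -40
S→T: (14)(-3) − (15)(9) = -177
T→P: (15)(-6) − (15)(-3) = -45
Σ = -281
Area = |Σ|/2 = 140.5.

140.5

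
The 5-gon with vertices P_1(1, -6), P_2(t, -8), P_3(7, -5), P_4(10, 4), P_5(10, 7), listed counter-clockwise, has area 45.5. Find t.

The doubled signed area Σ (x_i y_{i+1} − x_{i+1} y_i) is linear in t.
With t=0 it equals 89; the coefficient of t is 1 (from the two edges through P_2).
So 1·t + 89 = 2·45.5 = 91 ⇒ t = 2.

2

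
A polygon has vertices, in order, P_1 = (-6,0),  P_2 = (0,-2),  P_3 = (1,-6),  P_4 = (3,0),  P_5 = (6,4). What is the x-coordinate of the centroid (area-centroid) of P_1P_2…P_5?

55/102

Apply Gauss's area formula. First the cross-terms c_i = x_i·y_{i+1} − x_{i+1}·y_i:
  12, 2, 18, 12, 24  ⇒  2A = 68, A = 34.
Then Σ (x_i + x_{i+1})·c_i = 110, so x̄ = 110 / (6·34) = 55/102.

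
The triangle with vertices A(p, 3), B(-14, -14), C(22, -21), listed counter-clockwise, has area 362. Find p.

The doubled signed area Σ (x_i y_{i+1} − x_{i+1} y_i) is linear in p.
With p=0 it equals 710; the coefficient of p is 7 (from the two edges through A).
So 7·p + 710 = 2·362 = 724 ⇒ p = 2.

2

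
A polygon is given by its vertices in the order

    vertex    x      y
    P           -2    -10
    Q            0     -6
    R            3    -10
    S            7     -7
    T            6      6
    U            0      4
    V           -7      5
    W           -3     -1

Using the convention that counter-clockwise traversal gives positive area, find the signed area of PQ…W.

132.5

Apply Gauss's area formula: 2A = Σ (x_i·y_{i+1} − x_{i+1}·y_i), indices taken mod 8.
Σ = (12) + (18) + (49) + (84) + (24) + (28) + (22) + (28) = 265
Signed area = Σ/2 = 132.5 (positive ⇒ counter-clockwise traversal).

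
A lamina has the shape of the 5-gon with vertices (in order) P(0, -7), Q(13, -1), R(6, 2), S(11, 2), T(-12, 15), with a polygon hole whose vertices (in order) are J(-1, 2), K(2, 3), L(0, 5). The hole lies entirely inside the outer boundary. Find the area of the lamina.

189

Outer boundary:
Apply the shoelace formula: 2A = Σ (x_i·y_{i+1} − x_{i+1}·y_i), indices taken mod 5.
Σ = (91) + (32) + (-10) + (189) + (84) = 386
Area = |Σ|/2 = 193.
Hole:
Σ = (-7) + (10) + (5) = 8
Area = |Σ|/2 = 4.
Net area = 193 − 4 = 189.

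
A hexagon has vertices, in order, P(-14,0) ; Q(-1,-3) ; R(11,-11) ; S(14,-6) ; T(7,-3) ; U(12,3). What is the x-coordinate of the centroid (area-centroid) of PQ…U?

1003/273

Apply the shoelace (surveyor's) formula. First the cross-terms c_i = x_i·y_{i+1} − x_{i+1}·y_i:
  42, 44, 88, 0, 57, 42  ⇒  2A = 273, A = 136.5.
Then Σ (x_i + x_{i+1})·c_i = 3009, so x̄ = 3009 / (6·136.5) = 1003/273.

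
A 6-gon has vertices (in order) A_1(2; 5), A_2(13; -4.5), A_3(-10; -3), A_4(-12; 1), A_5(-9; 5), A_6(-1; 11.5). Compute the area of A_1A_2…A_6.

Apply Gauss's area formula: 2A = Σ (x_i·y_{i+1} − x_{i+1}·y_i), indices taken mod 6.
A_1→A_2: (2)(-4.5) − (13)(5) = -74
A_2→A_3: (13)(-3) − (-10)(-4.5) = -84
A_3→A_4: (-10)(1) − (-12)(-3) = -46
A_4→A_5: (-12)(5) − (-9)(1) = -51
A_5→A_6: (-9)(11.5) − (-1)(5) = -98.5
A_6→A_1: (-1)(5) − (2)(11.5) = -28
Σ = -381.5
Area = |Σ|/2 = 190.75.

190.75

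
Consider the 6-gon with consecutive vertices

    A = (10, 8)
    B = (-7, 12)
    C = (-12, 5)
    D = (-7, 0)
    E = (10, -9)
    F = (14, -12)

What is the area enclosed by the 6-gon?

Apply Gauss's area formula: 2A = Σ (x_i·y_{i+1} − x_{i+1}·y_i), indices taken mod 6.
A→B: (10)(12) − (-7)(8) = 176
B→C: (-7)(5) − (-12)(12) = 109
C→D: (-12)(0) − (-7)(5) = 35
D→E: (-7)(-9) − (10)(0) = 63
E→F: (10)(-12) − (14)(-9) = 6
F→A: (14)(8) − (10)(-12) = 232
Σ = 621
Area = |Σ|/2 = 310.5.

310.5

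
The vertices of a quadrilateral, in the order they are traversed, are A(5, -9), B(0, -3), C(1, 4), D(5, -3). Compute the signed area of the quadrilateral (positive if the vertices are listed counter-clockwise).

-32.5

Σ = (-15) + (3) + (-23) + (-30) = -65
Signed area = Σ/2 = -32.5 (negative ⇒ clockwise traversal).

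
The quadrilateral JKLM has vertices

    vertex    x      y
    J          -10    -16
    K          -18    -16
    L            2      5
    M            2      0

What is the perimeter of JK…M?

|JK| = √((-8)² + (0)²) = √64 = 8
|KL| = √((20)² + (21)²) = √841 = 29
|LM| = √((0)² + (-5)²) = √25 = 5
|MJ| = √((-12)² + (-16)²) = √400 = 20
Perimeter = 8 + 29 + 5 + 20 = 62.

62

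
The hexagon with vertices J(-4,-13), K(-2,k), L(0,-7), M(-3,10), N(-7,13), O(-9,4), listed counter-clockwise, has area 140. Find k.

The doubled signed area Σ (x_i y_{i+1} − x_{i+1} y_i) is linear in k.
With k=0 it equals 220; the coefficient of k is -4 (from the two edges through K).
So -4·k + 220 = 2·140 = 280 ⇒ k = -15.

-15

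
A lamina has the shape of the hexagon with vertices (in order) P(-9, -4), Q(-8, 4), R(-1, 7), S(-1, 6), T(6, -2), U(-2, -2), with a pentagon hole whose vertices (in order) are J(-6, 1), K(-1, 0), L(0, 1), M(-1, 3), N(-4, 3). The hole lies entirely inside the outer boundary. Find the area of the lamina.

Outer boundary:
Cross-terms: -68, -52, 1, -34, -16, -10  ⇒  Σ = -179
Area = |Σ|/2 = 89.5.
Hole:
Apply the shoelace formula: 2A = Σ (x_i·y_{i+1} − x_{i+1}·y_i), indices taken mod 5.
Cross-terms: 1, -1, 1, 9, 14  ⇒  Σ = 24
Area = |Σ|/2 = 12.
Net area = 89.5 − 12 = 77.5.

77.5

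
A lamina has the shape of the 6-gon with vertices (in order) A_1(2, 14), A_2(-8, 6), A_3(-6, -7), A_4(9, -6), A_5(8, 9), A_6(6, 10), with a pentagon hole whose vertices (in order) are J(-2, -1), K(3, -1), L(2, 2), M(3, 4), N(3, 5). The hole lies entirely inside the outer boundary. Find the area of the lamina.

254.5

Outer boundary:
Apply the surveyor's formula: 2A = Σ (x_i·y_{i+1} − x_{i+1}·y_i), indices taken mod 6.
Σ = (124) + (92) + (99) + (129) + (26) + (64) = 534
Area = |Σ|/2 = 267.
Hole:
Apply the shoelace formula: 2A = Σ (x_i·y_{i+1} − x_{i+1}·y_i), indices taken mod 5.
Cross-terms: 5, 8, 2, 3, 7  ⇒  Σ = 25
Area = |Σ|/2 = 12.5.
Net area = 267 − 12.5 = 254.5.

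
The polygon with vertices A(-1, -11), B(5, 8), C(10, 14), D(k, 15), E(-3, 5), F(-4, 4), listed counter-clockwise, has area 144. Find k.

0

Write out the shoelace sum; only the two edges meeting at D involve k:
2·Area = [(10·15 − k·14) + (k·5 − (-3)·15)] + 93
       = -9·k + 288 = 288
⇒ k = 0.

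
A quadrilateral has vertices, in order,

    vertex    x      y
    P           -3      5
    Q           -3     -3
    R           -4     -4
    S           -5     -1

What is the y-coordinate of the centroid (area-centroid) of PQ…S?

Apply the shoelace (surveyor's) formula. First the cross-terms c_i = x_i·y_{i+1} − x_{i+1}·y_i:
  24, 0, -16, -28  ⇒  2A = -20, A = -10.
Then Σ (y_i + y_{i+1})·c_i = 16, so ȳ = 16 / (6·(-10)) = -4/15.

-4/15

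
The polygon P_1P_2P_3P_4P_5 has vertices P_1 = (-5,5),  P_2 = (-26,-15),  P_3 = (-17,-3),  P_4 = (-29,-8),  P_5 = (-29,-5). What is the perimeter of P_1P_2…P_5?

86

|P_1P_2| = √((-21)² + (-20)²) = √841 = 29
|P_2P_3| = √((9)² + (12)²) = √225 = 15
|P_3P_4| = √((-12)² + (-5)²) = √169 = 13
|P_4P_5| = √((0)² + (3)²) = √9 = 3
|P_5P_1| = √((24)² + (10)²) = √676 = 26
Perimeter = 29 + 15 + 13 + 3 + 26 = 86.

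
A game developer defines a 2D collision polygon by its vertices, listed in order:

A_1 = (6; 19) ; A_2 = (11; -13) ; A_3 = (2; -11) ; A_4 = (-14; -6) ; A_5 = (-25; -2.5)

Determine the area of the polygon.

Apply Gauss's area formula: 2A = Σ (x_i·y_{i+1} − x_{i+1}·y_i), indices taken mod 5.
Σ = (-287) + (-95) + (-166) + (-115) + (-460) = -1123
Area = |Σ|/2 = 561.5.

561.5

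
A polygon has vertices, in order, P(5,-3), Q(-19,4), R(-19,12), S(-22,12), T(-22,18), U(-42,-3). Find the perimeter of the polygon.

|PQ| = √((-24)² + (7)²) = √625 = 25
|QR| = √((0)² + (8)²) = √64 = 8
|RS| = √((-3)² + (0)²) = √9 = 3
|ST| = √((0)² + (6)²) = √36 = 6
|TU| = √((-20)² + (-21)²) = √841 = 29
|UP| = √((47)² + (0)²) = √2209 = 47
Perimeter = 25 + 8 + 3 + 6 + 29 + 47 = 118.

118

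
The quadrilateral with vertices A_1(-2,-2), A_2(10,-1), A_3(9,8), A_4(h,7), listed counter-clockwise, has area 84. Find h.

2

Write out the shoelace sum; only the two edges meeting at A_4 involve h:
2·Area = [(9·7 − h·8) + (h·(-2) − (-2)·7)] + 111
       = -10·h + 188 = 168
⇒ h = 2.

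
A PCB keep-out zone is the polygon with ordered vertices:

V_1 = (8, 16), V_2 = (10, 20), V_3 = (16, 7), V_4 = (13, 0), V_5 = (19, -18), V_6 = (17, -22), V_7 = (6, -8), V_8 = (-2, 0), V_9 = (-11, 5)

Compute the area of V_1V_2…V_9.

466.5

Apply the shoelace (surveyor's) formula: 2A = Σ (x_i·y_{i+1} − x_{i+1}·y_i), indices taken mod 9.
Cross-terms: 0, -250, -91, -234, -112, -4, -16, -10, -216  ⇒  Σ = -933
Area = |Σ|/2 = 466.5.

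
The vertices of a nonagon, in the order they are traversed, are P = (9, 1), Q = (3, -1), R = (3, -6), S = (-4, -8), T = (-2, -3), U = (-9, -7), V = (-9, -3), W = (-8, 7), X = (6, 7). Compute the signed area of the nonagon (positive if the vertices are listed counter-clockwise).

Apply the surveyor's formula: 2A = Σ (x_i·y_{i+1} − x_{i+1}·y_i), indices taken mod 9.
Σ = (-12) + (-15) + (-48) + (-4) + (-13) + (-36) + (-87) + (-98) + (-57) = -370
Signed area = Σ/2 = -185 (negative ⇒ clockwise traversal).

-185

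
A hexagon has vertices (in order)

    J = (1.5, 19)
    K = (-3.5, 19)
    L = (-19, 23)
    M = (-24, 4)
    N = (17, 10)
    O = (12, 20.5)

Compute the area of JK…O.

484.625

Apply the shoelace formula: 2A = Σ (x_i·y_{i+1} − x_{i+1}·y_i), indices taken mod 6.
Cross-terms: 95, 280.5, 476, -308, 228.5, 197.25  ⇒  Σ = 969.25
Area = |Σ|/2 = 484.625.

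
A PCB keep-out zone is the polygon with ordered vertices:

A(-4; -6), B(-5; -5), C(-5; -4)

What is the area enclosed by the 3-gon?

0.5

Σ = (-10) + (-5) + (14) = -1
Area = |Σ|/2 = 0.5.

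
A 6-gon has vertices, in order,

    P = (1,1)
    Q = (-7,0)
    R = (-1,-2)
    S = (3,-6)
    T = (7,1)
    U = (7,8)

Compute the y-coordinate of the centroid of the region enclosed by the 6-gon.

5/21

Apply Gauss's area formula. First the cross-terms c_i = x_i·y_{i+1} − x_{i+1}·y_i:
  7, 14, 12, 45, 49, -1  ⇒  2A = 126, A = 63.
Then Σ (y_i + y_{i+1})·c_i = 90, so ȳ = 90 / (6·63) = 5/21.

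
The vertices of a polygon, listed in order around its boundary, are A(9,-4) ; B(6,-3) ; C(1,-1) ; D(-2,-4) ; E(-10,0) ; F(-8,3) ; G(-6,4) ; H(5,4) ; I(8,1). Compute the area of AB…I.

104

Apply the surveyor's formula: 2A = Σ (x_i·y_{i+1} − x_{i+1}·y_i), indices taken mod 9.
Cross-terms: -3, -3, -6, -40, -30, -14, -44, -27, -41  ⇒  Σ = -208
Area = |Σ|/2 = 104.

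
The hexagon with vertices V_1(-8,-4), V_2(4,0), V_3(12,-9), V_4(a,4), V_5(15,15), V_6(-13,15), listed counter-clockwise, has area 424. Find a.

The doubled signed area Σ (x_i y_{i+1} − x_{i+1} y_i) is linear in a.
With a=0 it equals 560; the coefficient of a is 24 (from the two edges through V_4).
So 24·a + 560 = 2·424 = 848 ⇒ a = 12.

12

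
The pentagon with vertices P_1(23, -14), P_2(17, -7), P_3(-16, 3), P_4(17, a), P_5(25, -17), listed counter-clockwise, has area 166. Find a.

The doubled signed area Σ (x_i y_{i+1} − x_{i+1} y_i) is linear in a.
With a=0 it equals -283; the coefficient of a is -41 (from the two edges through P_4).
So -41·a + -283 = 2·166 = 332 ⇒ a = -15.

-15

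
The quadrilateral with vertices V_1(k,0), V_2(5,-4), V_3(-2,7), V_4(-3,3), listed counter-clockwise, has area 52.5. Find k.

-9

Write out the shoelace sum; only the two edges meeting at V_1 involve k:
2·Area = [((-3)·0 − k·3) + (k·(-4) − 5·0)] + 42
       = -7·k + 42 = 105
⇒ k = -9.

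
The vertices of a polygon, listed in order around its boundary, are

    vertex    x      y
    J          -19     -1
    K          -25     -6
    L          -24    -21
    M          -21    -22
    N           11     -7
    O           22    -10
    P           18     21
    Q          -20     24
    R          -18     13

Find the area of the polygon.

1460.5

Apply the surveyor's formula: 2A = Σ (x_i·y_{i+1} − x_{i+1}·y_i), indices taken mod 9.
Cross-terms: 89, 381, 87, 389, 44, 642, 852, 172, 265  ⇒  Σ = 2921
Area = |Σ|/2 = 1460.5.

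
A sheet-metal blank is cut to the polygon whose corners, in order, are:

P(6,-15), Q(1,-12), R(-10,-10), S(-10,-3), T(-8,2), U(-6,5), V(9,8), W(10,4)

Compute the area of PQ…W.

320

Apply the shoelace formula: 2A = Σ (x_i·y_{i+1} − x_{i+1}·y_i), indices taken mod 8.
Σ = (-57) + (-130) + (-70) + (-44) + (-28) + (-93) + (-44) + (-174) = -640
Area = |Σ|/2 = 320.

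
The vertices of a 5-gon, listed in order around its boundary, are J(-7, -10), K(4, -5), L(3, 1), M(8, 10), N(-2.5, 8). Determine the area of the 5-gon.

Σ = (75) + (19) + (22) + (89) + (81) = 286
Area = |Σ|/2 = 143.

143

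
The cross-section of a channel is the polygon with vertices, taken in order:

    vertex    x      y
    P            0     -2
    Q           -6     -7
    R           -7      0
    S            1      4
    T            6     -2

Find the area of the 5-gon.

Apply Gauss's area formula: 2A = Σ (x_i·y_{i+1} − x_{i+1}·y_i), indices taken mod 5.
P→Q: (0)(-7) − (-6)(-2) = -12
Q→R: (-6)(0) − (-7)(-7) = -49
R→S: (-7)(4) − (1)(0) = -28
S→T: (1)(-2) − (6)(4) = -26
T→P: (6)(-2) − (0)(-2) = -12
Σ = -127
Area = |Σ|/2 = 63.5.

63.5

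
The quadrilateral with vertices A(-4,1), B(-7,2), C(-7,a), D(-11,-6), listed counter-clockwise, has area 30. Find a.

10

Write out the shoelace sum; only the two edges meeting at C involve a:
2·Area = [((-7)·a − (-7)·2) + ((-7)·(-6) − (-11)·a)] + -36
       = 4·a + 20 = 60
⇒ a = 10.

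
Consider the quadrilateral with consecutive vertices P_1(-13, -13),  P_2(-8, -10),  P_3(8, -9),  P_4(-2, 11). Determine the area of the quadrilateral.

208.5

Apply the shoelace formula: 2A = Σ (x_i·y_{i+1} − x_{i+1}·y_i), indices taken mod 4.
Σ = (26) + (152) + (70) + (169) = 417
Area = |Σ|/2 = 208.5.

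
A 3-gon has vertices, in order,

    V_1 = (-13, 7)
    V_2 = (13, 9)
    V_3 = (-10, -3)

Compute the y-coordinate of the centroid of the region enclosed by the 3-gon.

13/3

Apply the shoelace formula. First the cross-terms c_i = x_i·y_{i+1} − x_{i+1}·y_i:
  -208, 51, -109  ⇒  2A = -266, A = -133.
Then Σ (y_i + y_{i+1})·c_i = -3458, so ȳ = -3458 / (6·(-133)) = 13/3.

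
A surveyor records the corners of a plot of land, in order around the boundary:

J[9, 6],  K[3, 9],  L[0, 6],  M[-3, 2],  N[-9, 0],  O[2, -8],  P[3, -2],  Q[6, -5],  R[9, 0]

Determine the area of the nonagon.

152.5

Apply the shoelace (surveyor's) formula: 2A = Σ (x_i·y_{i+1} − x_{i+1}·y_i), indices taken mod 9.
Σ = (63) + (18) + (18) + (18) + (72) + (20) + (-3) + (45) + (54) = 305
Area = |Σ|/2 = 152.5.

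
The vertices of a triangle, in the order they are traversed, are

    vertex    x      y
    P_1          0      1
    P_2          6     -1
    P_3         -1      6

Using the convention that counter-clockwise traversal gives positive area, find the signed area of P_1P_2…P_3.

14

Cross-terms: -6, 35, -1  ⇒  Σ = 28
Signed area = Σ/2 = 14 (positive ⇒ counter-clockwise traversal).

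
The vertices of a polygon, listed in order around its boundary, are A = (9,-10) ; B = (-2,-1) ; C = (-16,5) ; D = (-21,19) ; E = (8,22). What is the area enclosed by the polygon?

573

Cross-terms: -29, -26, -199, -614, -278  ⇒  Σ = -1146
Area = |Σ|/2 = 573.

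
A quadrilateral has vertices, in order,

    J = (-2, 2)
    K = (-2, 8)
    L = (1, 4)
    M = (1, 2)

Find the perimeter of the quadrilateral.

|JK| = √((0)² + (6)²) = √36 = 6
|KL| = √((3)² + (-4)²) = √25 = 5
|LM| = √((0)² + (-2)²) = √4 = 2
|MJ| = √((-3)² + (0)²) = √9 = 3
Perimeter = 6 + 5 + 2 + 3 = 16.

16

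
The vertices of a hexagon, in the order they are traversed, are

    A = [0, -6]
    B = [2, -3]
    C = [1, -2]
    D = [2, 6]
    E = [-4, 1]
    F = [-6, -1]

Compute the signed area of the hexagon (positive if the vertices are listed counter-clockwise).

Cross-terms: 12, -1, 10, 26, 10, 36  ⇒  Σ = 93
Signed area = Σ/2 = 46.5 (positive ⇒ counter-clockwise traversal).

46.5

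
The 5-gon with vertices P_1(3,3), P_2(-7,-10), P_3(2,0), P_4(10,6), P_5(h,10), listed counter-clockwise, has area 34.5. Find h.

8

Write out the shoelace sum; only the two edges meeting at P_5 involve h:
2·Area = [(10·10 − h·6) + (h·3 − 3·10)] + 23
       = -3·h + 93 = 69
⇒ h = 8.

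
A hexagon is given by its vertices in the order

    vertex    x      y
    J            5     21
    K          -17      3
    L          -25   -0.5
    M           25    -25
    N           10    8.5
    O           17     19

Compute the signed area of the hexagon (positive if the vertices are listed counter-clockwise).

931.5

Apply the shoelace (surveyor's) formula: 2A = Σ (x_i·y_{i+1} − x_{i+1}·y_i), indices taken mod 6.
J→K: (5)(3) − (-17)(21) = 372
K→L: (-17)(-0.5) − (-25)(3) = 83.5
L→M: (-25)(-25) − (25)(-0.5) = 637.5
M→N: (25)(8.5) − (10)(-25) = 462.5
N→O: (10)(19) − (17)(8.5) = 45.5
O→J: (17)(21) − (5)(19) = 262
Σ = 1863
Signed area = Σ/2 = 931.5 (positive ⇒ counter-clockwise traversal).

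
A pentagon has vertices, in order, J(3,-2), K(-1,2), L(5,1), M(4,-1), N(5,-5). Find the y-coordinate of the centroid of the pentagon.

Apply Gauss's area formula. First the cross-terms c_i = x_i·y_{i+1} − x_{i+1}·y_i:
  4, -11, -9, -15, 5  ⇒  2A = -26, A = -13.
Then Σ (y_i + y_{i+1})·c_i = 22, so ȳ = 22 / (6·(-13)) = -11/39.

-11/39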